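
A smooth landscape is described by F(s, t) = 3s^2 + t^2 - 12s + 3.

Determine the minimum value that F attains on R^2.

-9

F(s,t) separates as P(s) + Q(t) + 3, so its minimum is min P + min Q + 3.
P'(s) = 6s - 12 vanishes at s ∈ {2}; Q'(t) = 2t vanishes at t ∈ {0}.
Local minima of P (where P''>0): P(2)=-12. Local minima of Q: Q(0)=0.
So the global minimum of F is P(2) + Q(0) + 3 = -12 + 0 + 3 = -9, attained at (2, 0).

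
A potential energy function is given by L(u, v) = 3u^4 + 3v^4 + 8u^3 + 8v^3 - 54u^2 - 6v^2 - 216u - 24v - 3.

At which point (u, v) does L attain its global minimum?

(3, 1)

L(u,v) separates as P(u) + Q(v) − 3, so its minimum is min P + min Q − 3.
P'(u) = 12(u - 3)(u + 2)(u + 3) vanishes at u ∈ {-3, -2, 3}; Q'(v) = 12(v - 1)(v + 1)(v + 2) vanishes at v ∈ {-2, -1, 1}.
Local minima of P (where P''>0): P(-3)=189, P(3)=-675. Local minima of Q: Q(-2)=8, Q(1)=-19.
So the global minimum of L is P(3) + Q(1) − 3 = -675 − 19 − 3 = -697, attained at (3, 1).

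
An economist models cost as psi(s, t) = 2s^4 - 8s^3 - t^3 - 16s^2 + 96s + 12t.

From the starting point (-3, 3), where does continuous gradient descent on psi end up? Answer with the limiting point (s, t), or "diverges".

diverges

psi is separable, so gradient descent decouples: s follows -∂psi/∂s, t follows -∂psi/∂t.
∂psi/∂s = 8(s - 3)(s - 2)(s + 2); at s=-3 this is -240, so s increases.
∂psi/∂t = -3(t - 2)(t + 2); at t=3 this is -15, so t increases.
The t-coordinate has no critical point in that direction and runs off to infinity.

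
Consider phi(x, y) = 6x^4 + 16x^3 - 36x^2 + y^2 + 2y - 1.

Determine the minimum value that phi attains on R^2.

phi(x,y) separates as P(x) + Q(y) − 1, so its minimum is min P + min Q − 1.
P'(x) = 24x(x - 1)(x + 3) vanishes at x ∈ {-3, 0, 1}; Q'(y) = 2y + 2 vanishes at y ∈ {-1}.
Local minima of P (where P''>0): P(-3)=-270, P(1)=-14. Local minima of Q: Q(-1)=-1.
So the global minimum of phi is P(-3) + Q(-1) − 1 = -270 − 1 − 1 = -272, attained at (-3, -1).

-272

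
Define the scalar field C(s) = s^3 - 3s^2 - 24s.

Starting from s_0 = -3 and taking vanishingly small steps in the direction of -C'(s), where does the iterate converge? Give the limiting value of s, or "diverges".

C'(s) = 3(s - 4)(s + 2), so C'(-3) = 21.
Gradient descent moves in the -C' direction, i.e. s is decreasing.
There is no critical point below s=-3, and C' keeps the same sign, so the iterate runs off to −∞.

diverges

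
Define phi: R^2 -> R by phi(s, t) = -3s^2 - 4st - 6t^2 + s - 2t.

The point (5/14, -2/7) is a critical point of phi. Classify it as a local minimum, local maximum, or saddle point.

local maximum

The Hessian of phi is constant: H = [[-6, -4], [-4, -12]].
det(H) = (-6)·(-12) − (-4)² = 56.
det(H) > 0 and tr(H) = -18 < 0, so H is negative definite and the point is a local maximum.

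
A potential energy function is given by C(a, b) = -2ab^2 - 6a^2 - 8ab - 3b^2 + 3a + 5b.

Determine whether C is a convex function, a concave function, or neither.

The term -2ab^2 is cubic, so the Hessian is not constant.
∂²C/∂b² = -4a - 6, which takes both signs as a varies (negative for sufficiently large a). A diagonal entry of the Hessian changing sign means the Hessian is neither positive- nor negative-semidefinite on all of R^2.

neither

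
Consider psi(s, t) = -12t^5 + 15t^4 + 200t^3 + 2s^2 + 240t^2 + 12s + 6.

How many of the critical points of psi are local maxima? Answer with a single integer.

psi separates as a function of s plus a function of t, so ∇psi=0 decouples.
∂psi/∂s = 4(s + 3) = 0 at s ∈ {-3}; ∂psi/∂t = -60t(t - 4)(t + 1)(t + 2) = 0 at t ∈ {-2, -1, 0, 4}.
The Hessian is diagonal: diag(psi_ss, psi_tt). Second derivatives: psi_ss(-3)=4; psi_tt(-2)=720, psi_tt(-1)=-300, psi_tt(0)=480, psi_tt(4)=-7200.
Local maxima occur where both diagonal entries negative: none. Count: 0.

0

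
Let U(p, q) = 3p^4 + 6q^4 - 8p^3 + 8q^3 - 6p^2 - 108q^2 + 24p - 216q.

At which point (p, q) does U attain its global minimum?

(-1, 3)

U(p,q) separates as A(p) + B(q), so its minimum is min A + min B.
A'(p) = 12(p - 2)(p - 1)(p + 1) vanishes at p ∈ {-1, 1, 2}; B'(q) = 24(q - 3)(q + 1)(q + 3) vanishes at q ∈ {-3, -1, 3}.
Local minima of A (where A''>0): A(-1)=-19, A(2)=8. Local minima of B: B(-3)=-54, B(3)=-918.
So the global minimum of U is A(-1) + B(3) = -19 − 918 = -937, attained at (-1, 3).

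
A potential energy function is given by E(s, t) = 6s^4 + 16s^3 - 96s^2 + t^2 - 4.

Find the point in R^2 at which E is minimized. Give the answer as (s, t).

(-4, 0)

E(s,t) separates as P(s) + Q(t) − 4, so its minimum is min P + min Q − 4.
P'(s) = 24s(s - 2)(s + 4) vanishes at s ∈ {-4, 0, 2}; Q'(t) = 2t vanishes at t ∈ {0}.
Local minima of P (where P''>0): P(-4)=-1024, P(2)=-160. Local minima of Q: Q(0)=0.
So the global minimum of E is P(-4) + Q(0) − 4 = -1024 + 0 − 4 = -1028, attained at (-4, 0).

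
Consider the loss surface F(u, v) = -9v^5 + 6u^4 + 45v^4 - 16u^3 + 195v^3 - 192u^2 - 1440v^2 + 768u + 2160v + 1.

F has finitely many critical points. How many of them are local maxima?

2

F separates as a function of u plus a function of v, so ∇F=0 decouples.
∂F/∂u = 24(u - 4)(u - 2)(u + 4) = 0 at u ∈ {-4, 2, 4}; ∂F/∂v = -45(v - 4)(v - 3)(v - 1)(v + 4) = 0 at v ∈ {-4, 1, 3, 4}.
The Hessian is diagonal: diag(F_uu, F_vv). Second derivatives: F_uu(-4)=1152, F_uu(2)=-288, F_uu(4)=384; F_vv(-4)=12600, F_vv(1)=-1350, F_vv(3)=630, F_vv(4)=-1080.
Local maxima occur where both diagonal entries negative: (2, 1), (2, 4). Count: 2.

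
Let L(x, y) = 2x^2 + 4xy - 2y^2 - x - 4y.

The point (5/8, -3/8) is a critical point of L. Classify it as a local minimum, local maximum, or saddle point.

The Hessian of L is constant: H = [[4, 4], [4, -4]].
det(H) = 4·(-4) − 4² = -32.
Since det(H) < 0, H is indefinite and the critical point is a saddle point.

saddle point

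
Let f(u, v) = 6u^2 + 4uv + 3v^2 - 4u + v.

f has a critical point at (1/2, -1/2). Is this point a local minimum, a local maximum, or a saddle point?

local minimum

The Hessian of f is constant: H = [[12, 4], [4, 6]].
det(H) = 12·6 − 4² = 56.
det(H) > 0 and tr(H) = 18 > 0, so H is positive definite and the point is a local minimum.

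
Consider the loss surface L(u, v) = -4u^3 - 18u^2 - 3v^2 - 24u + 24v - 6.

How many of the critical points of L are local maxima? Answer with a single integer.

1

L separates as a function of u plus a function of v, so ∇L=0 decouples.
∂L/∂u = -12(u + 1)(u + 2) = 0 at u ∈ {-2, -1}; ∂L/∂v = -6(v - 4) = 0 at v ∈ {4}.
The Hessian is diagonal: diag(L_uu, L_vv). Second derivatives: L_uu(-2)=12, L_uu(-1)=-12; L_vv(4)=-6.
Local maxima occur where both diagonal entries negative: (-1, 4). Count: 1.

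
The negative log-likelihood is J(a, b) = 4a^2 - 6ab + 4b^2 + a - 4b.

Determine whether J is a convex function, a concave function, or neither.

J is quadratic, so its Hessian is the constant matrix H = [[8, -6], [-6, 8]].
det(H) = 28, tr(H) = 16.
det(H) > 0 and tr(H) > 0, so H is positive definite everywhere: convex.

convex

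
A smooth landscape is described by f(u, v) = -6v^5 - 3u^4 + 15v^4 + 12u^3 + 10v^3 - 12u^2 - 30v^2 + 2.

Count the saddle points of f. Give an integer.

f separates as a function of u plus a function of v, so ∇f=0 decouples.
∂f/∂u = -12u(u - 2)(u - 1) = 0 at u ∈ {0, 1, 2}; ∂f/∂v = -30v(v - 2)(v - 1)(v + 1) = 0 at v ∈ {-1, 0, 1, 2}.
The Hessian is diagonal: diag(f_uu, f_vv). Second derivatives: f_uu(0)=-24, f_uu(1)=12, f_uu(2)=-24; f_vv(-1)=180, f_vv(0)=-60, f_vv(1)=60, f_vv(2)=-180.
Saddle points occur where the two diagonal entries have opposite signs: (0, -1), (0, 1), (1, 0), (1, 2), (2, -1), (2, 1). Count: 6.

6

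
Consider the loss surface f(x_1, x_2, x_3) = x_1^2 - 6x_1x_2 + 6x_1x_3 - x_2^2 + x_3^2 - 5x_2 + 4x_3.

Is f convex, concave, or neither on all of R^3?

f is quadratic, so its Hessian is the constant matrix H = [[2, -6, 6], [-6, -2, 0], [6, 0, 2]].
Leading principal minors: 2, -40, -8.
Neither pattern holds ⇒ H is indefinite ⇒ neither convex nor concave.

neither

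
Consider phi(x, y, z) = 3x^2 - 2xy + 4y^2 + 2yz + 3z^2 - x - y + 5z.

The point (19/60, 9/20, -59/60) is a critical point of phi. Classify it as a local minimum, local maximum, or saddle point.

The Hessian is constant: H = [[6, -2, 0], [-2, 8, 2], [0, 2, 6]].
Leading principal minors: Δ₁ = 6, Δ₂ = 44, Δ₃ = 240.
All leading minors are positive, so H is positive definite: a local minimum.

local minimum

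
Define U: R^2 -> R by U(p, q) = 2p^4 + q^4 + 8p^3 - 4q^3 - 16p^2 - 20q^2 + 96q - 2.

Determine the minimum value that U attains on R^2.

U(p,q) separates as A(p) + B(q) − 2, so its minimum is min A + min B − 2.
A'(p) = 8p(p - 1)(p + 4) vanishes at p ∈ {-4, 0, 1}; B'(q) = 4(q - 4)(q - 2)(q + 3) vanishes at q ∈ {-3, 2, 4}.
Local minima of A (where A''>0): A(-4)=-256, A(1)=-6. Local minima of B: B(-3)=-279, B(4)=64.
So the global minimum of U is A(-4) + B(-3) − 2 = -256 − 279 − 2 = -537, attained at (-4, -3).

-537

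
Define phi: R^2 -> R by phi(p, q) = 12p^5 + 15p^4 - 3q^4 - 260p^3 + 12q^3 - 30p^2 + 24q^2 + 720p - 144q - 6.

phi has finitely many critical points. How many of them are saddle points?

phi separates as a function of p plus a function of q, so ∇phi=0 decouples.
∂phi/∂p = 60(p - 3)(p - 1)(p + 1)(p + 4) = 0 at p ∈ {-4, -1, 1, 3}; ∂phi/∂q = -12(q - 3)(q - 2)(q + 2) = 0 at q ∈ {-2, 2, 3}.
The Hessian is diagonal: diag(phi_pp, phi_qq). Second derivatives: phi_pp(-4)=-6300, phi_pp(-1)=1440, phi_pp(1)=-1200, phi_pp(3)=3360; phi_qq(-2)=-240, phi_qq(2)=48, phi_qq(3)=-60.
Saddle points occur where the two diagonal entries have opposite signs: (-4, 2), (-1, -2), (-1, 3), (1, 2), (3, -2), (3, 3). Count: 6.

6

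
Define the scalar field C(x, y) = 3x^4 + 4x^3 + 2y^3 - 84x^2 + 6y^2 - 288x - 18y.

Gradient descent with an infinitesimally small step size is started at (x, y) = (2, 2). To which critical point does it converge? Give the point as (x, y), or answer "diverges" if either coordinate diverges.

C is separable, so gradient descent decouples: x follows -∂C/∂x, y follows -∂C/∂y.
∂C/∂x = 12(x - 4)(x + 2)(x + 3); at x=2 this is -480, so x increases.
∂C/∂y = 6(y - 1)(y + 3); at y=2 this is 30, so y decreases.
x converges to its nearest critical value 4 (a local min of the x-part); y converges to 1. The iterate converges to (4, 1).

(4, 1)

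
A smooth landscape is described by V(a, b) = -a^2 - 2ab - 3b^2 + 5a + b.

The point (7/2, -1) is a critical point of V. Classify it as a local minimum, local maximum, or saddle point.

local maximum

The Hessian of V is constant: H = [[-2, -2], [-2, -6]].
det(H) = (-2)·(-6) − (-2)² = 8.
det(H) > 0 and tr(H) = -8 < 0, so H is negative definite and the point is a local maximum.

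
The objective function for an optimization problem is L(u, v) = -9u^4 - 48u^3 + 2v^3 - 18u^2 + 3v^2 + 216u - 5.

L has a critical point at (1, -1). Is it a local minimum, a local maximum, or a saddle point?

local maximum

The mixed partial ∂²L/∂u∂v is 0, so the Hessian at any point is diag(L_uu, L_vv) = diag(-36(3u^2 + 8u + 1), 6(2v + 1)).
At (1, -1): H = diag(-432, -6).
Both eigenvalues are negative, so H is negative definite: a local maximum.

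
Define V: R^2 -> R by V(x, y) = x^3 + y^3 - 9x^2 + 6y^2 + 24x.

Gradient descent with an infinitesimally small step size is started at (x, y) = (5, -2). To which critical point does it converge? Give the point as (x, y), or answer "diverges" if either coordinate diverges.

(4, 0)

V is separable, so gradient descent decouples: x follows -∂V/∂x, y follows -∂V/∂y.
∂V/∂x = 3(x - 4)(x - 2); at x=5 this is 9, so x decreases.
∂V/∂y = 3y(y + 4); at y=-2 this is -12, so y increases.
x converges to its nearest critical value 4 (a local min of the x-part); y converges to 0. The iterate converges to (4, 0).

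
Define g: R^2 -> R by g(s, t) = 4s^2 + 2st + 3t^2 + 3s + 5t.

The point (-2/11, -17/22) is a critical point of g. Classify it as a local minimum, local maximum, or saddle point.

local minimum

The Hessian of g is constant: H = [[8, 2], [2, 6]].
det(H) = 8·6 − 2² = 44.
det(H) > 0 and tr(H) = 14 > 0, so H is positive definite and the point is a local minimum.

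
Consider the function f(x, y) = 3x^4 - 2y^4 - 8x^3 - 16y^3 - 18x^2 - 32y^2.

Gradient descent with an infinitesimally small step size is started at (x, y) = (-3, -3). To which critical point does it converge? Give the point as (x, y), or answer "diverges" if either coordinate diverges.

f is separable, so gradient descent decouples: x follows -∂f/∂x, y follows -∂f/∂y.
∂f/∂x = 12x(x - 3)(x + 1); at x=-3 this is -432, so x increases.
∂f/∂y = -8y(y + 2)(y + 4); at y=-3 this is -24, so y increases.
x converges to its nearest critical value -1 (a local min of the x-part); y converges to -2. The iterate converges to (-1, -2).

(-1, -2)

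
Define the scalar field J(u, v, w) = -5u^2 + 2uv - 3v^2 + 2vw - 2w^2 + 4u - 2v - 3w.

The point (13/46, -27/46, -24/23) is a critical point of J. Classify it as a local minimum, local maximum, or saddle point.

The Hessian is constant: H = [[-10, 2, 0], [2, -6, 2], [0, 2, -4]].
Leading principal minors: Δ₁ = -10, Δ₂ = 56, Δ₃ = -184.
The minors alternate sign starting negative (−, +, −), so H is negative definite: a local maximum.

local maximum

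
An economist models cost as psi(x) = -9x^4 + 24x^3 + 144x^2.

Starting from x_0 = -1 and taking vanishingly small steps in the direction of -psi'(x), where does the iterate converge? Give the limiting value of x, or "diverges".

psi'(x) = -36x(x - 4)(x + 2), so psi'(-1) = -180.
Gradient descent moves in the -psi' direction, i.e. x is increasing.
The nearest critical point in that direction is x = 0, where psi'' = 288 > 0 (a local minimum). The iterate converges there.

0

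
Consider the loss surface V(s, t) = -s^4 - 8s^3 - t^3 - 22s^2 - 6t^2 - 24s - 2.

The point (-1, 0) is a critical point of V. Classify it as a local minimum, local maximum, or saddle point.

local maximum

The mixed partial ∂²V/∂s∂t is 0, so the Hessian at any point is diag(V_ss, V_tt) = diag(-4(3s^2 + 12s + 11), -6(t + 2)).
At (-1, 0): H = diag(-8, -12).
Both eigenvalues are negative, so H is negative definite: a local maximum.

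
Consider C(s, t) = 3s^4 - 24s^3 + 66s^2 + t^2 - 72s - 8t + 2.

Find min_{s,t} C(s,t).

-41

C(s,t) separates as P(s) + Q(t) + 2, so its minimum is min P + min Q + 2.
P'(s) = 12(s - 3)(s - 2)(s - 1) vanishes at s ∈ {1, 2, 3}; Q'(t) = 2(t - 4) vanishes at t ∈ {4}.
Local minima of P (where P''>0): P(1)=-27, P(3)=-27. Local minima of Q: Q(4)=-16.
So the global minimum of C is P(1) + Q(4) + 2 = -27 − 16 + 2 = -41, attained at (1, 4).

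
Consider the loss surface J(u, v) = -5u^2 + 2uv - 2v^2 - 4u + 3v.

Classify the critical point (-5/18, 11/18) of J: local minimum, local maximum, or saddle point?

The Hessian of J is constant: H = [[-10, 2], [2, -4]].
det(H) = (-10)·(-4) − 2² = 36.
det(H) > 0 and tr(H) = -14 < 0, so H is negative definite and the point is a local maximum.

local maximum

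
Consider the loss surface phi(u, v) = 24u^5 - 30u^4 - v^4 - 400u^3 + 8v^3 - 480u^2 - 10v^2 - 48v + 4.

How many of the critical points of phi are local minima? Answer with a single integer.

phi separates as a function of u plus a function of v, so ∇phi=0 decouples.
∂phi/∂u = 120u(u - 4)(u + 1)(u + 2) = 0 at u ∈ {-2, -1, 0, 4}; ∂phi/∂v = -4(v - 4)(v - 3)(v + 1) = 0 at v ∈ {-1, 3, 4}.
The Hessian is diagonal: diag(phi_uu, phi_vv). Second derivatives: phi_uu(-2)=-1440, phi_uu(-1)=600, phi_uu(0)=-960, phi_uu(4)=14400; phi_vv(-1)=-80, phi_vv(3)=16, phi_vv(4)=-20.
Local minima occur where both diagonal entries positive: (-1, 3), (4, 3). Count: 2.

2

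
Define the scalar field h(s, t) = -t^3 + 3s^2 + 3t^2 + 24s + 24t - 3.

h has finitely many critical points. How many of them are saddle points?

h separates as a function of s plus a function of t, so ∇h=0 decouples.
∂h/∂s = 6(s + 4) = 0 at s ∈ {-4}; ∂h/∂t = -3(t - 4)(t + 2) = 0 at t ∈ {-2, 4}.
The Hessian is diagonal: diag(h_ss, h_tt). Second derivatives: h_ss(-4)=6; h_tt(-2)=18, h_tt(4)=-18.
Saddle points occur where the two diagonal entries have opposite signs: (-4, 4). Count: 1.

1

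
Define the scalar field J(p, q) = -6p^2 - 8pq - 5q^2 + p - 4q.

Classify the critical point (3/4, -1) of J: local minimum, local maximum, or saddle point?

local maximum

The Hessian of J is constant: H = [[-12, -8], [-8, -10]].
det(H) = (-12)·(-10) − (-8)² = 56.
det(H) > 0 and tr(H) = -22 < 0, so H is negative definite and the point is a local maximum.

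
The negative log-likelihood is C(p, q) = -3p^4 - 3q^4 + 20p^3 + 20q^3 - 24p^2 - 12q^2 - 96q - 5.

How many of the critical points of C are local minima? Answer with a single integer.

C separates as a function of p plus a function of q, so ∇C=0 decouples.
∂C/∂p = -12p(p - 4)(p - 1) = 0 at p ∈ {0, 1, 4}; ∂C/∂q = -12(q - 4)(q - 2)(q + 1) = 0 at q ∈ {-1, 2, 4}.
The Hessian is diagonal: diag(C_pp, C_qq). Second derivatives: C_pp(0)=-48, C_pp(1)=36, C_pp(4)=-144; C_qq(-1)=-180, C_qq(2)=72, C_qq(4)=-120.
Local minima occur where both diagonal entries positive: (1, 2). Count: 1.

1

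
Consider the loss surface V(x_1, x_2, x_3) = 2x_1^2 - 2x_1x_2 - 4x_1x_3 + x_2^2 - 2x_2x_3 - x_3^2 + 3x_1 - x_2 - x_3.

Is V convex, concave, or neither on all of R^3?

neither

V is quadratic, so its Hessian is the constant matrix H = [[4, -2, -4], [-2, 2, -2], [-4, -2, -2]].
Leading principal minors: 4, 4, -88.
Neither pattern holds ⇒ H is indefinite ⇒ neither convex nor concave.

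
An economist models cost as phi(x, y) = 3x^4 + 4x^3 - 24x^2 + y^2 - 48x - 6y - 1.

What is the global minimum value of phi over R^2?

phi(x,y) separates as P(x) + Q(y) − 1, so its minimum is min P + min Q − 1.
P'(x) = 12(x - 2)(x + 1)(x + 2) vanishes at x ∈ {-2, -1, 2}; Q'(y) = 2y - 6 vanishes at y ∈ {3}.
Local minima of P (where P''>0): P(-2)=16, P(2)=-112. Local minima of Q: Q(3)=-9.
So the global minimum of phi is P(2) + Q(3) − 1 = -112 − 9 − 1 = -122, attained at (2, 3).

-122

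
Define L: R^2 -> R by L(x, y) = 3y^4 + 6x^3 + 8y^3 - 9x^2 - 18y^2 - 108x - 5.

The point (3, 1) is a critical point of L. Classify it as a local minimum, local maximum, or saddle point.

The mixed partial ∂²L/∂x∂y is 0, so the Hessian at any point is diag(L_xx, L_yy) = diag(18(2x - 1), 12(3y^2 + 4y - 3)).
At (3, 1): H = diag(90, 48).
Both eigenvalues are positive, so H is positive definite: a local minimum.

local minimum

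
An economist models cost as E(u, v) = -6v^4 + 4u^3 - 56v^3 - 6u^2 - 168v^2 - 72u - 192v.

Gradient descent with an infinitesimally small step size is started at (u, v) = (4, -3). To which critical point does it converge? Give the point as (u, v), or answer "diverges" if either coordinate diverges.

E is separable, so gradient descent decouples: u follows -∂E/∂u, v follows -∂E/∂v.
∂E/∂u = 12(u - 3)(u + 2); at u=4 this is 72, so u decreases.
∂E/∂v = -24(v + 1)(v + 2)(v + 4); at v=-3 this is -48, so v increases.
u converges to its nearest critical value 3 (a local min of the u-part); v converges to -2. The iterate converges to (3, -2).

(3, -2)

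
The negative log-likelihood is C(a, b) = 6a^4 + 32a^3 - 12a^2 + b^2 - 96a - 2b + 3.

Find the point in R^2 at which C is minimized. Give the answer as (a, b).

C(a,b) separates as P(a) + Q(b) + 3, so its minimum is min P + min Q + 3.
P'(a) = 24(a - 1)(a + 1)(a + 4) vanishes at a ∈ {-4, -1, 1}; Q'(b) = 2b - 2 vanishes at b ∈ {1}.
Local minima of P (where P''>0): P(-4)=-320, P(1)=-70. Local minima of Q: Q(1)=-1.
So the global minimum of C is P(-4) + Q(1) + 3 = -320 − 1 + 3 = -318, attained at (-4, 1).

(-4, 1)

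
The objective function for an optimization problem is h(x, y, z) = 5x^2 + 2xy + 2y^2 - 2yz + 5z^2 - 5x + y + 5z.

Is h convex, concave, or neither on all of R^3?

h is quadratic, so its Hessian is the constant matrix H = [[10, 2, 0], [2, 4, -2], [0, -2, 10]].
Leading principal minors: 10, 36, 320.
All positive ⇒ H ≻ 0 ⇒ convex.

convex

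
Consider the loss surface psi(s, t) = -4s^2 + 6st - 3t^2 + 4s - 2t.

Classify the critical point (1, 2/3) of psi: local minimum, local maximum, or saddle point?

local maximum

The Hessian of psi is constant: H = [[-8, 6], [6, -6]].
det(H) = (-8)·(-6) − 6² = 12.
det(H) > 0 and tr(H) = -14 < 0, so H is negative definite and the point is a local maximum.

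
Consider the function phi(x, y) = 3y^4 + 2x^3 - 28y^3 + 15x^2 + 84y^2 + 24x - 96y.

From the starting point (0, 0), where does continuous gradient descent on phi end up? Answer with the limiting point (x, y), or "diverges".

phi is separable, so gradient descent decouples: x follows -∂phi/∂x, y follows -∂phi/∂y.
∂phi/∂x = 6(x + 1)(x + 4); at x=0 this is 24, so x decreases.
∂phi/∂y = 12(y - 4)(y - 2)(y - 1); at y=0 this is -96, so y increases.
x converges to its nearest critical value -1 (a local min of the x-part); y converges to 1. The iterate converges to (-1, 1).

(-1, 1)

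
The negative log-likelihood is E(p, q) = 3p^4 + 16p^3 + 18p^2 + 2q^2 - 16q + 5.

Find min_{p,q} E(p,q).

E(p,q) separates as A(p) + B(q) + 5, so its minimum is min A + min B + 5.
A'(p) = 12p(p + 1)(p + 3) vanishes at p ∈ {-3, -1, 0}; B'(q) = 4q - 16 vanishes at q ∈ {4}.
Local minima of A (where A''>0): A(-3)=-27, A(0)=0. Local minima of B: B(4)=-32.
So the global minimum of E is A(-3) + B(4) + 5 = -27 − 32 + 5 = -54, attained at (-3, 4).

-54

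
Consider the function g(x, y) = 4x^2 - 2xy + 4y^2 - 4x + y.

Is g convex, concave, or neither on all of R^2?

g is quadratic, so its Hessian is the constant matrix H = [[8, -2], [-2, 8]].
det(H) = 60, tr(H) = 16.
det(H) > 0 and tr(H) > 0, so H is positive definite everywhere: convex.

convex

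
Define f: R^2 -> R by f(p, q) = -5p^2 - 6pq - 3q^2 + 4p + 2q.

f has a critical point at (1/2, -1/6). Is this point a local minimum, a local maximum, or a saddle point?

The Hessian of f is constant: H = [[-10, -6], [-6, -6]].
det(H) = (-10)·(-6) − (-6)² = 24.
det(H) > 0 and tr(H) = -16 < 0, so H is negative definite and the point is a local maximum.

local maximum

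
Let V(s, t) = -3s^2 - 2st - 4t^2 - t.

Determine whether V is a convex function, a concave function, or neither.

concave

V is quadratic, so its Hessian is the constant matrix H = [[-6, -2], [-2, -8]].
det(H) = 44, tr(H) = -14.
det(H) > 0 and tr(H) < 0, so H is negative definite everywhere: concave.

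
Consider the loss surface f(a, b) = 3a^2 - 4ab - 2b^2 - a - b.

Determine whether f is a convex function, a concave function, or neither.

f is quadratic, so its Hessian is the constant matrix H = [[6, -4], [-4, -4]].
det(H) = -40, tr(H) = 2.
det(H) < 0, so H is indefinite: neither convex nor concave.

neither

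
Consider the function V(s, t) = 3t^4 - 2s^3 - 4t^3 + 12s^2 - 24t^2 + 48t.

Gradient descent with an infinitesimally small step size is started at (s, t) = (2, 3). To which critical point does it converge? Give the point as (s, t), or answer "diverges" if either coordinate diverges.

(0, 2)

V is separable, so gradient descent decouples: s follows -∂V/∂s, t follows -∂V/∂t.
∂V/∂s = -6s(s - 4); at s=2 this is 24, so s decreases.
∂V/∂t = 12(t - 2)(t - 1)(t + 2); at t=3 this is 120, so t decreases.
s converges to its nearest critical value 0 (a local min of the s-part); t converges to 2. The iterate converges to (0, 2).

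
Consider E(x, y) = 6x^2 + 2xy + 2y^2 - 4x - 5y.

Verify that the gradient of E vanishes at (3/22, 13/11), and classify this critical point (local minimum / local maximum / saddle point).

∇E = (12x + 2y - 4, 2x + 4y - 5); substituting (3/22, 13/11) gives ∇E = (0, 0), so (3/22, 13/11) is indeed a critical point.
The Hessian of E is constant: H = [[12, 2], [2, 4]].
det(H) = 12·4 − 2² = 44.
det(H) > 0 and tr(H) = 16 > 0, so H is positive definite and the point is a local minimum.

local minimum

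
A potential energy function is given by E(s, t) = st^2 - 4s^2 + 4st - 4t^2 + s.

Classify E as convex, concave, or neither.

The term st^2 is cubic, so the Hessian is not constant.
∂²E/∂t² = 2s - 8, which takes both signs as s varies (negative for sufficiently negative s). A diagonal entry of the Hessian changing sign means the Hessian is neither positive- nor negative-semidefinite on all of R^2.

neither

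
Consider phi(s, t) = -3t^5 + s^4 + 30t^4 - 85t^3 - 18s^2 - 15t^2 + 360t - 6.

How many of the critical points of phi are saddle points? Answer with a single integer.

phi separates as a function of s plus a function of t, so ∇phi=0 decouples.
∂phi/∂s = 4s(s - 3)(s + 3) = 0 at s ∈ {-3, 0, 3}; ∂phi/∂t = -15(t - 4)(t - 3)(t - 2)(t + 1) = 0 at t ∈ {-1, 2, 3, 4}.
The Hessian is diagonal: diag(phi_ss, phi_tt). Second derivatives: phi_ss(-3)=72, phi_ss(0)=-36, phi_ss(3)=72; phi_tt(-1)=900, phi_tt(2)=-90, phi_tt(3)=60, phi_tt(4)=-150.
Saddle points occur where the two diagonal entries have opposite signs: (-3, 2), (-3, 4), (0, -1), (0, 3), (3, 2), (3, 4). Count: 6.

6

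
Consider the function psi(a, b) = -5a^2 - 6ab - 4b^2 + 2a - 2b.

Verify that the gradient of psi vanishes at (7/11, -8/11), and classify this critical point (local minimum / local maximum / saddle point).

local maximum

∇psi = (-10a - 6b + 2, -6a - 8b - 2); substituting (7/11, -8/11) gives ∇psi = (0, 0), so (7/11, -8/11) is indeed a critical point.
The Hessian of psi is constant: H = [[-10, -6], [-6, -8]].
det(H) = (-10)·(-8) − (-6)² = 44.
det(H) > 0 and tr(H) = -18 < 0, so H is negative definite and the point is a local maximum.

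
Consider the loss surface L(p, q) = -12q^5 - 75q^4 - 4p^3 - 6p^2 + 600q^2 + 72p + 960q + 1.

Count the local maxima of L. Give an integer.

2

L separates as a function of p plus a function of q, so ∇L=0 decouples.
∂L/∂p = -12(p - 2)(p + 3) = 0 at p ∈ {-3, 2}; ∂L/∂q = -60(q - 2)(q + 1)(q + 2)(q + 4) = 0 at q ∈ {-4, -2, -1, 2}.
The Hessian is diagonal: diag(L_pp, L_qq). Second derivatives: L_pp(-3)=60, L_pp(2)=-60; L_qq(-4)=2160, L_qq(-2)=-480, L_qq(-1)=540, L_qq(2)=-4320.
Local maxima occur where both diagonal entries negative: (2, -2), (2, 2). Count: 2.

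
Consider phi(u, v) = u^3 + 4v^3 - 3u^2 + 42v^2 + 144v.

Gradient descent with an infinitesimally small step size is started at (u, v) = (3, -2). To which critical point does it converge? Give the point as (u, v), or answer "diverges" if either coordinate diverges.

(2, -3)

phi is separable, so gradient descent decouples: u follows -∂phi/∂u, v follows -∂phi/∂v.
∂phi/∂u = 3u(u - 2); at u=3 this is 9, so u decreases.
∂phi/∂v = 12(v + 3)(v + 4); at v=-2 this is 24, so v decreases.
u converges to its nearest critical value 2 (a local min of the u-part); v converges to -3. The iterate converges to (2, -3).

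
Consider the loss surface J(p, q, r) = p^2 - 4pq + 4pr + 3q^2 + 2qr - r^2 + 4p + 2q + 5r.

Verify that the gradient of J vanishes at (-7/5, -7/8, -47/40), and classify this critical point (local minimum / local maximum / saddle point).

saddle point

∇J = (2p - 4q + 4r + 4, -4p + 6q + 2r + 2, 4p + 2q - 2r + 5); substituting (-7/5, -7/8, -47/40) gives ∇J = (0, 0, 0), so (-7/5, -7/8, -47/40) is indeed a critical point.
The Hessian is constant: H = [[2, -4, 4], [-4, 6, 2], [4, 2, -2]].
Leading principal minors: Δ₁ = 2, Δ₂ = -4, Δ₃ = -160.
The minors fit neither the all-positive nor the alternating-sign pattern, so H is indefinite: a saddle point.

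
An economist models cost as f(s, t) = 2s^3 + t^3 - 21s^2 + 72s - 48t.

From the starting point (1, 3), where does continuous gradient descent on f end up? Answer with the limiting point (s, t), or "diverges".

diverges

f is separable, so gradient descent decouples: s follows -∂f/∂s, t follows -∂f/∂t.
∂f/∂s = 6(s - 4)(s - 3); at s=1 this is 36, so s decreases.
∂f/∂t = 3(t - 4)(t + 4); at t=3 this is -21, so t increases.
The s-coordinate has no critical point in that direction and runs off to infinity.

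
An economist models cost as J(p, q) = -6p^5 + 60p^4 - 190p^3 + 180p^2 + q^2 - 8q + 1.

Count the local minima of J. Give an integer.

2

J separates as a function of p plus a function of q, so ∇J=0 decouples.
∂J/∂p = -30p(p - 4)(p - 3)(p - 1) = 0 at p ∈ {0, 1, 3, 4}; ∂J/∂q = 2(q - 4) = 0 at q ∈ {4}.
The Hessian is diagonal: diag(J_pp, J_qq). Second derivatives: J_pp(0)=360, J_pp(1)=-180, J_pp(3)=180, J_pp(4)=-360; J_qq(4)=2.
Local minima occur where both diagonal entries positive: (0, 4), (3, 4). Count: 2.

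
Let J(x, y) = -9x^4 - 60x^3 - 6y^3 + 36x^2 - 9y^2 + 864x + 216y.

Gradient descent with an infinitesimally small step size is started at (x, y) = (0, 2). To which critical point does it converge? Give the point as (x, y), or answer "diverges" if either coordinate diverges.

J is separable, so gradient descent decouples: x follows -∂J/∂x, y follows -∂J/∂y.
∂J/∂x = -36(x - 2)(x + 3)(x + 4); at x=0 this is 864, so x decreases.
∂J/∂y = -18(y - 3)(y + 4); at y=2 this is 108, so y decreases.
x converges to its nearest critical value -3 (a local min of the x-part); y converges to -4. The iterate converges to (-3, -4).

(-3, -4)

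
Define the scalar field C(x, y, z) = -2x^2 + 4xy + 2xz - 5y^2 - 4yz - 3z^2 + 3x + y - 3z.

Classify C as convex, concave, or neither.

C is quadratic, so its Hessian is the constant matrix H = [[-4, 4, 2], [4, -10, -4], [2, -4, -6]].
Leading principal minors: -4, 24, -104.
Signs alternate −, +, − ⇒ H ≺ 0 ⇒ concave.

concave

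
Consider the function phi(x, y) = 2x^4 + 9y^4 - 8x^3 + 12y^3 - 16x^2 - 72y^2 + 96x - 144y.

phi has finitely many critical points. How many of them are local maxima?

1

phi separates as a function of x plus a function of y, so ∇phi=0 decouples.
∂phi/∂x = 8(x - 3)(x - 2)(x + 2) = 0 at x ∈ {-2, 2, 3}; ∂phi/∂y = 36(y - 2)(y + 1)(y + 2) = 0 at y ∈ {-2, -1, 2}.
The Hessian is diagonal: diag(phi_xx, phi_yy). Second derivatives: phi_xx(-2)=160, phi_xx(2)=-32, phi_xx(3)=40; phi_yy(-2)=144, phi_yy(-1)=-108, phi_yy(2)=432.
Local maxima occur where both diagonal entries negative: (2, -1). Count: 1.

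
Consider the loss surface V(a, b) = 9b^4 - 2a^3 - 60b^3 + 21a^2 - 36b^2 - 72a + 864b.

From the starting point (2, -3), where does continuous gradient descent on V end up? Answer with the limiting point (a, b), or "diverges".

V is separable, so gradient descent decouples: a follows -∂V/∂a, b follows -∂V/∂b.
∂V/∂a = -6(a - 4)(a - 3); at a=2 this is -12, so a increases.
∂V/∂b = 36(b - 4)(b - 3)(b + 2); at b=-3 this is -1512, so b increases.
a converges to its nearest critical value 3 (a local min of the a-part); b converges to -2. The iterate converges to (3, -2).

(3, -2)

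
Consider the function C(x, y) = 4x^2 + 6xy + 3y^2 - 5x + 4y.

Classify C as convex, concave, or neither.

convex

C is quadratic, so its Hessian is the constant matrix H = [[8, 6], [6, 6]].
det(H) = 12, tr(H) = 14.
det(H) > 0 and tr(H) > 0, so H is positive definite everywhere: convex.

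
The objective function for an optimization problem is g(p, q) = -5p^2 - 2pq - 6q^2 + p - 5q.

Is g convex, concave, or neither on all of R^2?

concave

g is quadratic, so its Hessian is the constant matrix H = [[-10, -2], [-2, -12]].
det(H) = 116, tr(H) = -22.
det(H) > 0 and tr(H) < 0, so H is negative definite everywhere: concave.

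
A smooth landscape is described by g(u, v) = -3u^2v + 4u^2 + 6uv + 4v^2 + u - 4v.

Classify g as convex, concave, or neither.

The term -3u^2v is cubic, so the Hessian is not constant.
∂²g/∂u² = -6v + 8, which takes both signs as v varies (negative for sufficiently large v). A diagonal entry of the Hessian changing sign means the Hessian is neither positive- nor negative-semidefinite on all of R^2.

neither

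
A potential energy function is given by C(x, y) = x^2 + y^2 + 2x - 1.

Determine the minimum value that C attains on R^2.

-2

C(x,y) separates as P(x) + Q(y) − 1, so its minimum is min P + min Q − 1.
P'(x) = 2x + 2 vanishes at x ∈ {-1}; Q'(y) = 2y vanishes at y ∈ {0}.
Local minima of P (where P''>0): P(-1)=-1. Local minima of Q: Q(0)=0.
So the global minimum of C is P(-1) + Q(0) − 1 = -1 + 0 − 1 = -2, attained at (-1, 0).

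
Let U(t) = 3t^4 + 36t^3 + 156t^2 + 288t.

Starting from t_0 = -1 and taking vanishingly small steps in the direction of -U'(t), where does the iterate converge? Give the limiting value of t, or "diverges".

U'(t) = 12(t + 2)(t + 3)(t + 4), so U'(-1) = 72.
Gradient descent moves in the -U' direction, i.e. t is decreasing.
The nearest critical point in that direction is t = -2, where U'' = 24 > 0 (a local minimum). The iterate converges there.

-2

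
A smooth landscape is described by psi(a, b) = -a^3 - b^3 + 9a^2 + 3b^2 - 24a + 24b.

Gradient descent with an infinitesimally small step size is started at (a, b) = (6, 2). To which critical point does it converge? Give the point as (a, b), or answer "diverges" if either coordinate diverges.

diverges

psi is separable, so gradient descent decouples: a follows -∂psi/∂a, b follows -∂psi/∂b.
∂psi/∂a = -3(a - 4)(a - 2); at a=6 this is -24, so a increases.
∂psi/∂b = -3(b - 4)(b + 2); at b=2 this is 24, so b decreases.
The a-coordinate has no critical point in that direction and runs off to infinity.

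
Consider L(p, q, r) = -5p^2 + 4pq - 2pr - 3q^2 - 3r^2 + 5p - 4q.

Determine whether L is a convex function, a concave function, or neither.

L is quadratic, so its Hessian is the constant matrix H = [[-10, 4, -2], [4, -6, 0], [-2, 0, -6]].
Leading principal minors: -10, 44, -240.
Signs alternate −, +, − ⇒ H ≺ 0 ⇒ concave.

concave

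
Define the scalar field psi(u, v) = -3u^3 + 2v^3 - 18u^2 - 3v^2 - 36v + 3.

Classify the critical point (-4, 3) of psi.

The mixed partial ∂²psi/∂u∂v is 0, so the Hessian at any point is diag(psi_uu, psi_vv) = diag(-18(u + 2), 6(2v - 1)).
At (-4, 3): H = diag(36, 30).
Both eigenvalues are positive, so H is positive definite: a local minimum.

local minimum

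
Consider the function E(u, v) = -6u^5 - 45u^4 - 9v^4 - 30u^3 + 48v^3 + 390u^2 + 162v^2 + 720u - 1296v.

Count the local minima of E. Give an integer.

E separates as a function of u plus a function of v, so ∇E=0 decouples.
∂E/∂u = -30(u - 2)(u + 1)(u + 3)(u + 4) = 0 at u ∈ {-4, -3, -1, 2}; ∂E/∂v = -36(v - 4)(v - 3)(v + 3) = 0 at v ∈ {-3, 3, 4}.
The Hessian is diagonal: diag(E_uu, E_vv). Second derivatives: E_uu(-4)=540, E_uu(-3)=-300, E_uu(-1)=540, E_uu(2)=-2700; E_vv(-3)=-1512, E_vv(3)=216, E_vv(4)=-252.
Local minima occur where both diagonal entries positive: (-4, 3), (-1, 3). Count: 2.

2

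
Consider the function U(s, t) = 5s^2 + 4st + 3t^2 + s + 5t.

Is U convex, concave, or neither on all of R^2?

U is quadratic, so its Hessian is the constant matrix H = [[10, 4], [4, 6]].
det(H) = 44, tr(H) = 16.
det(H) > 0 and tr(H) > 0, so H is positive definite everywhere: convex.

convex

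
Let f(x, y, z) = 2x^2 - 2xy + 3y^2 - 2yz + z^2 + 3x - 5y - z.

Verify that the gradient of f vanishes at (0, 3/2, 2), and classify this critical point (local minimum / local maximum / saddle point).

∇f = (4x - 2y + 3, -2x + 6y - 2z - 5, -2y + 2z - 1); substituting (0, 3/2, 2) gives ∇f = (0, 0, 0), so (0, 3/2, 2) is indeed a critical point.
The Hessian is constant: H = [[4, -2, 0], [-2, 6, -2], [0, -2, 2]].
Leading principal minors: Δ₁ = 4, Δ₂ = 20, Δ₃ = 24.
All leading minors are positive, so H is positive definite: a local minimum.

local minimum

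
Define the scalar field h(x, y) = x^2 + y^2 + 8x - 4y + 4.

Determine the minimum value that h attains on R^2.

h(x,y) separates as P(x) + Q(y) + 4, so its minimum is min P + min Q + 4.
P'(x) = 2x + 8 vanishes at x ∈ {-4}; Q'(y) = 2y - 4 vanishes at y ∈ {2}.
Local minima of P (where P''>0): P(-4)=-16. Local minima of Q: Q(2)=-4.
So the global minimum of h is P(-4) + Q(2) + 4 = -16 − 4 + 4 = -16, attained at (-4, 2).

-16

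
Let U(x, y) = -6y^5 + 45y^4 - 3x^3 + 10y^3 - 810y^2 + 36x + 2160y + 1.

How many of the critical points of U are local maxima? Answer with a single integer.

U separates as a function of x plus a function of y, so ∇U=0 decouples.
∂U/∂x = -9(x - 2)(x + 2) = 0 at x ∈ {-2, 2}; ∂U/∂y = -30(y - 4)(y - 3)(y - 2)(y + 3) = 0 at y ∈ {-3, 2, 3, 4}.
The Hessian is diagonal: diag(U_xx, U_yy). Second derivatives: U_xx(-2)=36, U_xx(2)=-36; U_yy(-3)=6300, U_yy(2)=-300, U_yy(3)=180, U_yy(4)=-420.
Local maxima occur where both diagonal entries negative: (2, 2), (2, 4). Count: 2.

2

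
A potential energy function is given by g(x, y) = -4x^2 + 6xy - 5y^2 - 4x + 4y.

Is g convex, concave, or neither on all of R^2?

concave

g is quadratic, so its Hessian is the constant matrix H = [[-8, 6], [6, -10]].
det(H) = 44, tr(H) = -18.
det(H) > 0 and tr(H) < 0, so H is negative definite everywhere: concave.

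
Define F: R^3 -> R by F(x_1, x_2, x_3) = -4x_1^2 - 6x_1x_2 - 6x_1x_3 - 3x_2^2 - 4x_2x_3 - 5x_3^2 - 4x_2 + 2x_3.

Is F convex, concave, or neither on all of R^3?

concave

F is quadratic, so its Hessian is the constant matrix H = [[-8, -6, -6], [-6, -6, -4], [-6, -4, -10]].
Leading principal minors: -8, 12, -64.
Signs alternate −, +, − ⇒ H ≺ 0 ⇒ concave.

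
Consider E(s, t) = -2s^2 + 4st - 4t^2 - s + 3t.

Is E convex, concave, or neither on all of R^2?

concave

E is quadratic, so its Hessian is the constant matrix H = [[-4, 4], [4, -8]].
det(H) = 16, tr(H) = -12.
det(H) > 0 and tr(H) < 0, so H is negative definite everywhere: concave.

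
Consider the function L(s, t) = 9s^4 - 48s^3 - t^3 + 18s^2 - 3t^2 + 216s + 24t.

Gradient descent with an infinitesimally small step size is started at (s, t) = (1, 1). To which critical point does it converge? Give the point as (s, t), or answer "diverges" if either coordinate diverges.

L is separable, so gradient descent decouples: s follows -∂L/∂s, t follows -∂L/∂t.
∂L/∂s = 36(s - 3)(s - 2)(s + 1); at s=1 this is 144, so s decreases.
∂L/∂t = -3(t - 2)(t + 4); at t=1 this is 15, so t decreases.
s converges to its nearest critical value -1 (a local min of the s-part); t converges to -4. The iterate converges to (-1, -4).

(-1, -4)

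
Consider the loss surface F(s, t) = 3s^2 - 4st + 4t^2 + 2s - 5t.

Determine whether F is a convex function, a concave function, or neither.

convex

F is quadratic, so its Hessian is the constant matrix H = [[6, -4], [-4, 8]].
det(H) = 32, tr(H) = 14.
det(H) > 0 and tr(H) > 0, so H is positive definite everywhere: convex.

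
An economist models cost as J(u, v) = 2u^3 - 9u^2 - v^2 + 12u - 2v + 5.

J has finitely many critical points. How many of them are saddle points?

J separates as a function of u plus a function of v, so ∇J=0 decouples.
∂J/∂u = 6(u - 2)(u - 1) = 0 at u ∈ {1, 2}; ∂J/∂v = -2(v + 1) = 0 at v ∈ {-1}.
The Hessian is diagonal: diag(J_uu, J_vv). Second derivatives: J_uu(1)=-6, J_uu(2)=6; J_vv(-1)=-2.
Saddle points occur where the two diagonal entries have opposite signs: (2, -1). Count: 1.

1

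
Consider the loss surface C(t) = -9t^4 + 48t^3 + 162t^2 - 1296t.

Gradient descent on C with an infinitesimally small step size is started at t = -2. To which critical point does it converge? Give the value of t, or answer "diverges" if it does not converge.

C'(t) = -36(t - 4)(t - 3)(t + 3), so C'(-2) = -1080.
Gradient descent moves in the -C' direction, i.e. t is increasing.
The nearest critical point in that direction is t = 3, where C'' = 216 > 0 (a local minimum). The iterate converges there.

3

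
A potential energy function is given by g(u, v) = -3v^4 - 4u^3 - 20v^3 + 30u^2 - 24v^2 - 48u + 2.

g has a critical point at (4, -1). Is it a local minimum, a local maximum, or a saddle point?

The mixed partial ∂²g/∂u∂v is 0, so the Hessian at any point is diag(g_uu, g_vv) = diag(12(-2u + 5), -12(3v^2 + 10v + 4)).
At (4, -1): H = diag(-36, 36).
The eigenvalues have opposite signs, so H is indefinite: a saddle point.

saddle point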